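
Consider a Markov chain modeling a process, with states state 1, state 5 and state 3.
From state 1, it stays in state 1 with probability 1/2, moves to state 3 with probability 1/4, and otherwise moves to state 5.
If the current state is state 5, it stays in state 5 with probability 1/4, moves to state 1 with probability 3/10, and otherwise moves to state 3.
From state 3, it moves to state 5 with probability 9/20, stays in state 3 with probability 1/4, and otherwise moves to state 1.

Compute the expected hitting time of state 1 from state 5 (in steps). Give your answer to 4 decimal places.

3.3333

Let t(s) be the expected number of steps to first reach state 1 from state s, with t(state 1) = 0. Conditioning on the first step:
t(state 5) = 1 + 0.25·t(state 5) + 0.45·t(state 3)
t(state 3) = 1 + 0.45·t(state 5) + 0.25·t(state 3)
Solving: t(state 5) = 3.3333, t(state 3) = 3.3333.
Expected steps from state 5 to state 1: 3.3333.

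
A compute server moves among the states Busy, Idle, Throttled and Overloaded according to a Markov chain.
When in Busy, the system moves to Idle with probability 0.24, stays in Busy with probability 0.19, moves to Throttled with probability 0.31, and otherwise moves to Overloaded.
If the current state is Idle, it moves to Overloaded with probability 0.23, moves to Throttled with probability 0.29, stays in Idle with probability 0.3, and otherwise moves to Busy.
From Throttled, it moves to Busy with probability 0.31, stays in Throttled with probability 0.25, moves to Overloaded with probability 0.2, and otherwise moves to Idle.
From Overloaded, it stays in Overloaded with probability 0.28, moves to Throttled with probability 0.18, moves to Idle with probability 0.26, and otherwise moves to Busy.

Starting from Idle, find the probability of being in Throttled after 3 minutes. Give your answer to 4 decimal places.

Propagate the distribution vector 3 minutes from Idle.
After 0 minutes: (0.0000, 1.0000, 0.0000, 0.0000)
After 1 minute: (0.1800, 0.3000, 0.2900, 0.2300)
After 2 minutes: (0.2425, 0.2626, 0.2567, 0.2382)
After 3 minutes: (0.2396, 0.2605, 0.2584, 0.2415)
P(in Throttled after 3 minutes) = 0.2584

0.2584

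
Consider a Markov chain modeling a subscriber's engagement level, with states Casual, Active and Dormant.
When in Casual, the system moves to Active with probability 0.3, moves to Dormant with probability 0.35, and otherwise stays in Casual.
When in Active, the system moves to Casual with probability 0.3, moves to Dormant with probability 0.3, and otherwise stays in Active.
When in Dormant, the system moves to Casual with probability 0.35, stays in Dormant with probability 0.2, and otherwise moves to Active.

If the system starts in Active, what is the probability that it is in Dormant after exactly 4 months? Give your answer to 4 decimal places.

0.2877

Propagate the distribution vector 4 months from Active.
After 0 months: (0.0000, 1.0000, 0.0000)
After 1 month: (0.3000, 0.4000, 0.3000)
After 2 months: (0.3300, 0.3850, 0.2850)
After 3 months: (0.3308, 0.3813, 0.2880)
After 4 months: (0.3309, 0.3813, 0.2877)
P(in Dormant after 4 months) = 0.2877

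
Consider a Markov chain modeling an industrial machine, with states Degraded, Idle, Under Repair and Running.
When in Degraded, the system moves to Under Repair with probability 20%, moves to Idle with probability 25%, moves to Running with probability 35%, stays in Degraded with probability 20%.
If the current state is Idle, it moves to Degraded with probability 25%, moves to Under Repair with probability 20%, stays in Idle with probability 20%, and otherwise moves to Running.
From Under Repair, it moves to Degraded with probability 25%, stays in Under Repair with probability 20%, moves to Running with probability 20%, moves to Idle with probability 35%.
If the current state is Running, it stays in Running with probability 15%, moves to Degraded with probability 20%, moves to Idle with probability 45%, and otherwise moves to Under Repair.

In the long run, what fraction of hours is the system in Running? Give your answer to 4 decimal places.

0.2667

Let the stationary distribution be π with π = πP and π_1 + π_2 + π_3 + π_4 = 1.
π_1 = 0.2·π_1 + 0.25·π_2 + 0.25·π_3 + 0.2·π_4
π_2 = 0.25·π_1 + 0.2·π_2 + 0.35·π_3 + 0.45·π_4
π_3 = 0.2·π_1 + 0.2·π_2 + 0.2·π_3 + 0.2·π_4
Solving with the normalization constraint gives π = (0.2254, 0.3079, 0.2000, 0.2667).
So the stationary probability of Running is 0.2667.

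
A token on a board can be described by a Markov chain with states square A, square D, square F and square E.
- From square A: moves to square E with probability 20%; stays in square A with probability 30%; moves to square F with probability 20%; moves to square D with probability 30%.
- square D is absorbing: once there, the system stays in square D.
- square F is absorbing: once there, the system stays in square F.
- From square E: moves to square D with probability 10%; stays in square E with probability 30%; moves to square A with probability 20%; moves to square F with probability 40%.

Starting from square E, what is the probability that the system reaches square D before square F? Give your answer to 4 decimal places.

Let h(s) be the probability of absorption at square D starting from transient state s. Then h(square D) = 1 and h(square F) = 0. By first-step analysis:
h(square A) = 0.3·h(square A) + 0.3·1 + 0.2·0 + 0.2·h(square E)
h(square E) = 0.2·h(square A) + 0.1·1 + 0.4·0 + 0.3·h(square E)
Solving: h(square A) = 0.5111, h(square E) = 0.2889.
Starting from square E, the probability is 0.2889.

0.2889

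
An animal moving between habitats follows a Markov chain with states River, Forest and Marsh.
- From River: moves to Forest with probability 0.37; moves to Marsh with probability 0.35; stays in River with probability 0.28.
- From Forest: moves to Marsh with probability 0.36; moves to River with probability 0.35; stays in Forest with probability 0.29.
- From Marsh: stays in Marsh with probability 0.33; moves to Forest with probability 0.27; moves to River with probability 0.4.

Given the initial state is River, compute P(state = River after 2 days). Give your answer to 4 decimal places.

0.3479

Sum over the intermediate state after 1 day:
P = P(River→River)·P(River→River) + P(River→Forest)·P(Forest→River) + P(River→Marsh)·P(Marsh→River)
  = 0.28×0.28 + 0.37×0.35 + 0.35×0.4
  = 0.0784 + 0.1295 + 0.1400 = 0.3479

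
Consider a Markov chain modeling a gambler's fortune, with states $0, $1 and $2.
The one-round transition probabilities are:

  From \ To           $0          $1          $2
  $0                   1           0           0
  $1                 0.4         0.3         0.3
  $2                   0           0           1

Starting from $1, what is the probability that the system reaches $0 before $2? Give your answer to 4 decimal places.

0.5714

Let h(s) be the probability of absorption at $0 starting from transient state s. Then h($0) = 1 and h($2) = 0. By first-step analysis:
h($1) = 0.4·1 + 0.3·h($1) + 0.3·0
Solving: h($1) = 0.5714.
Starting from $1, the probability is 0.5714.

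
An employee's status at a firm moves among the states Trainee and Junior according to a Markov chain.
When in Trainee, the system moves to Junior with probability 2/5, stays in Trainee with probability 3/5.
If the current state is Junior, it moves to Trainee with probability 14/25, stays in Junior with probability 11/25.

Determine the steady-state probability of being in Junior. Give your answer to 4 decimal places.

Let the stationary distribution be π with π = πP and π_1 + π_2 = 1.
π_1 = 0.6·π_1 + 0.56·π_2
Solving with the normalization constraint gives π = (0.5833, 0.4167).
So the stationary probability of Junior is 0.4167.

0.4167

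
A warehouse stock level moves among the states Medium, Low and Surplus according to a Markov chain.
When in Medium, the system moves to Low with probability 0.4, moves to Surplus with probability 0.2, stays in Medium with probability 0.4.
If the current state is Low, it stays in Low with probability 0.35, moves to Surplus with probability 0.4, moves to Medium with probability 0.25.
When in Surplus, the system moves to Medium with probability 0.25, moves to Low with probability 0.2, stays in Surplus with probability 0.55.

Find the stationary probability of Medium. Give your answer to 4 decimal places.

Let the stationary distribution be π with π = πP and π_1 + π_2 + π_3 = 1.
π_1 = 0.4·π_1 + 0.25·π_2 + 0.25·π_3
π_2 = 0.4·π_1 + 0.35·π_2 + 0.2·π_3
Solving with the normalization constraint gives π = (0.2941, 0.3045, 0.4014).
So the stationary probability of Medium is 0.2941.

0.2941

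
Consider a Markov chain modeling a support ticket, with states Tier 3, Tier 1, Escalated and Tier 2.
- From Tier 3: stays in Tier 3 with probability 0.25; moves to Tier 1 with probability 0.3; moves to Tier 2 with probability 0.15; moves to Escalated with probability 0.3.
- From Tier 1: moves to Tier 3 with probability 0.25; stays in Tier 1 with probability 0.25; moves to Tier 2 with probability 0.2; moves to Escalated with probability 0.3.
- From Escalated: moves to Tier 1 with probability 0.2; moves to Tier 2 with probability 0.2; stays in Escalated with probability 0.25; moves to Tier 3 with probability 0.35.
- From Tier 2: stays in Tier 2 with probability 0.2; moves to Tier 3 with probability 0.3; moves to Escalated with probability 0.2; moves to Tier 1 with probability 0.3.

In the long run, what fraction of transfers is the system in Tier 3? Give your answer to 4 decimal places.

Let the stationary distribution be π with π = πP and π_1 + π_2 + π_3 + π_4 = 1.
π_1 = 0.25·π_1 + 0.25·π_2 + 0.35·π_3 + 0.3·π_4
π_2 = 0.3·π_1 + 0.25·π_2 + 0.2·π_3 + 0.3·π_4
π_3 = 0.3·π_1 + 0.3·π_2 + 0.25·π_3 + 0.2·π_4
Solving with the normalization constraint gives π = (0.2861, 0.2602, 0.2680, 0.1857).
So the stationary probability of Tier 3 is 0.2861.

0.2861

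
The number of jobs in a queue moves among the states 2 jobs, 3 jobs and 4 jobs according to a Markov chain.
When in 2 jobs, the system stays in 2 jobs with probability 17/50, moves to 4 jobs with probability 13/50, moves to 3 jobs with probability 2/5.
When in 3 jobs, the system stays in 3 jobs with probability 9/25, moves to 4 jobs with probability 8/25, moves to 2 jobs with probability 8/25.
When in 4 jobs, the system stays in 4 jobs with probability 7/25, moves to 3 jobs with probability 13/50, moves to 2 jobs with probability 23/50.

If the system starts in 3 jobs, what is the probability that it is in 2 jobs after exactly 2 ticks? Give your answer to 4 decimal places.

0.3712

Sum over the intermediate state after 1 tick:
P = P(3 jobs→2 jobs)·P(2 jobs→2 jobs) + P(3 jobs→3 jobs)·P(3 jobs→2 jobs) + P(3 jobs→4 jobs)·P(4 jobs→2 jobs)
  = 0.32×0.34 + 0.36×0.32 + 0.32×0.46
  = 0.1088 + 0.1152 + 0.1472 = 0.3712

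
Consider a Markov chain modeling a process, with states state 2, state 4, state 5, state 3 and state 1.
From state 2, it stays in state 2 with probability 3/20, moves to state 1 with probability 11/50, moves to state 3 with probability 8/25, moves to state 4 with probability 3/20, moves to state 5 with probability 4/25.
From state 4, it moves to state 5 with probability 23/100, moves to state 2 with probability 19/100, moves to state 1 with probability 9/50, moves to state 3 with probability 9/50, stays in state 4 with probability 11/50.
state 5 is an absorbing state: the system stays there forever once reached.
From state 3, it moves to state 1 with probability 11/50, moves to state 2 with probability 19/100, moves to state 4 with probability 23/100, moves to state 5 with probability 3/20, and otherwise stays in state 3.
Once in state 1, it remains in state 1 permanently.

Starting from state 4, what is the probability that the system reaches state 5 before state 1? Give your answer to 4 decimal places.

0.5056

Let h(s) be the probability of absorption at state 5 starting from transient state s. Then h(state 5) = 1 and h(state 1) = 0. By first-step analysis:
h(state 2) = 0.15·h(state 2) + 0.15·h(state 4) + 0.16·1 + 0.32·h(state 3) + 0.22·0
h(state 4) = 0.19·h(state 2) + 0.22·h(state 4) + 0.23·1 + 0.18·h(state 3) + 0.18·0
h(state 3) = 0.19·h(state 2) + 0.23·h(state 4) + 0.15·1 + 0.21·h(state 3) + 0.22·0
Solving: h(state 2) = 0.4446, h(state 4) = 0.5056, h(state 3) = 0.4440.
Starting from state 4, the probability is 0.5056.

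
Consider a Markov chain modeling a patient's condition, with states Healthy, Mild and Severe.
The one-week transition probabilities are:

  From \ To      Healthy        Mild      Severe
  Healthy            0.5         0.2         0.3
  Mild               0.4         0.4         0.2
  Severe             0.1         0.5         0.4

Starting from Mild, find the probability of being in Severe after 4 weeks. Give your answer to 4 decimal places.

Propagate the distribution vector 4 weeks from Mild.
After 0 weeks: (0.0000, 1.0000, 0.0000)
After 1 week: (0.4000, 0.4000, 0.2000)
After 2 weeks: (0.3800, 0.3400, 0.2800)
After 3 weeks: (0.3540, 0.3520, 0.2940)
After 4 weeks: (0.3472, 0.3586, 0.2942)
P(in Severe after 4 weeks) = 0.2942

0.2942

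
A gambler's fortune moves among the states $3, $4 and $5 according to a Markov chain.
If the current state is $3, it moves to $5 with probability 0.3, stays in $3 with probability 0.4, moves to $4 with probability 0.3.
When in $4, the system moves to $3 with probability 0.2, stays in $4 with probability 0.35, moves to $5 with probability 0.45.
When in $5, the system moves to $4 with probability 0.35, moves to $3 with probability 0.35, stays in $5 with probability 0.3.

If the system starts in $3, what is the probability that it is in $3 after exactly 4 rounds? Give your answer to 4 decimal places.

0.3158

Propagate the distribution vector 4 rounds from $3.
After 0 rounds: (1.0000, 0.0000, 0.0000)
After 1 round: (0.4000, 0.3000, 0.3000)
After 2 rounds: (0.3250, 0.3300, 0.3450)
After 3 rounds: (0.3168, 0.3338, 0.3495)
After 4 rounds: (0.3158, 0.3342, 0.3501)
P(in $3 after 4 rounds) = 0.3158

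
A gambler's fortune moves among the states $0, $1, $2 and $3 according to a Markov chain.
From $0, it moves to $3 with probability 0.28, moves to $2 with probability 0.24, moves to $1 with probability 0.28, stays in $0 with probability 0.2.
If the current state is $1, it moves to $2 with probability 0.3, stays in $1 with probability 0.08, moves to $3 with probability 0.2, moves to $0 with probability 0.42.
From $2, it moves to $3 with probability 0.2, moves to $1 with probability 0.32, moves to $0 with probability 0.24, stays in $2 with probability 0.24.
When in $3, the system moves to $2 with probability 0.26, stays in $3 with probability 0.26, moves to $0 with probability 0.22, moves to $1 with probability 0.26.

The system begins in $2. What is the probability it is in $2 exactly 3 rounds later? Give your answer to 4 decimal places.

Propagate the distribution vector 3 rounds from $2.
After 0 rounds: (0.0000, 0.0000, 1.0000, 0.0000)
After 1 round: (0.2400, 0.3200, 0.2400, 0.2000)
After 2 rounds: (0.2840, 0.2216, 0.2632, 0.2312)
After 3 rounds: (0.2639, 0.2416, 0.2579, 0.2366)
P(in $2 after 3 rounds) = 0.2579

0.2579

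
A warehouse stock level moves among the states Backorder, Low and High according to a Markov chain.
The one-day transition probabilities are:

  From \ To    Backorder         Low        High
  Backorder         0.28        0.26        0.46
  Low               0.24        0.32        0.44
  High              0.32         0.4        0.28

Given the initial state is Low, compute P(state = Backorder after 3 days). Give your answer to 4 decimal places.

0.2813

Propagate the distribution vector 3 days from Low.
After 0 days: (0.0000, 1.0000, 0.0000)
After 1 day: (0.2400, 0.3200, 0.4400)
After 2 days: (0.2848, 0.3408, 0.3744)
After 3 days: (0.2813, 0.3329, 0.3858)
P(in Backorder after 3 days) = 0.2813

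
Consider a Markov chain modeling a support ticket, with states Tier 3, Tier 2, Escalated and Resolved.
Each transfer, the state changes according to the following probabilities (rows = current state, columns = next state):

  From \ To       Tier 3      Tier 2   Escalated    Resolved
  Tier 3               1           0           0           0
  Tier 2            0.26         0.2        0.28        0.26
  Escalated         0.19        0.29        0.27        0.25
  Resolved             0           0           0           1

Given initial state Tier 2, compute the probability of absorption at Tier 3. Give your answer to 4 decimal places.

0.4833

Let h(s) be the probability of absorption at Tier 3 starting from transient state s. Then h(Tier 3) = 1 and h(Resolved) = 0. By first-step analysis:
h(Tier 2) = 0.26·1 + 0.2·h(Tier 2) + 0.28·h(Escalated) + 0.26·0
h(Escalated) = 0.19·1 + 0.29·h(Tier 2) + 0.27·h(Escalated) + 0.25·0
Solving: h(Tier 2) = 0.4833, h(Escalated) = 0.4523.
Starting from Tier 2, the probability is 0.4833.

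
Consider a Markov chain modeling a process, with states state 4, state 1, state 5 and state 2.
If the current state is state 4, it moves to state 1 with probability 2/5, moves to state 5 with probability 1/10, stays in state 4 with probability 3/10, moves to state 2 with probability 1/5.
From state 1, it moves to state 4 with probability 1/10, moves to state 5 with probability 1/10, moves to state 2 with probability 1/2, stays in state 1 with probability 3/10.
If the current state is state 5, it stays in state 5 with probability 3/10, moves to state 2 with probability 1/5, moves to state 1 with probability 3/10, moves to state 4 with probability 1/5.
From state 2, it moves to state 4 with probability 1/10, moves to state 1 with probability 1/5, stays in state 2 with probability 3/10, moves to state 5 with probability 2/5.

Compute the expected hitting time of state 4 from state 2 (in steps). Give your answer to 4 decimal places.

7.7273

Let t(s) be the expected number of steps to first reach state 4 from state s, with t(state 4) = 0. Conditioning on the first step:
t(state 1) = 1 + 0.3·t(state 1) + 0.1·t(state 5) + 0.5·t(state 2)
t(state 5) = 1 + 0.3·t(state 1) + 0.3·t(state 5) + 0.2·t(state 2)
t(state 2) = 1 + 0.2·t(state 1) + 0.4·t(state 5) + 0.3·t(state 2)
Solving: t(state 1) = 7.9545, t(state 5) = 7.0455, t(state 2) = 7.7273.
Expected steps from state 2 to state 4: 7.7273.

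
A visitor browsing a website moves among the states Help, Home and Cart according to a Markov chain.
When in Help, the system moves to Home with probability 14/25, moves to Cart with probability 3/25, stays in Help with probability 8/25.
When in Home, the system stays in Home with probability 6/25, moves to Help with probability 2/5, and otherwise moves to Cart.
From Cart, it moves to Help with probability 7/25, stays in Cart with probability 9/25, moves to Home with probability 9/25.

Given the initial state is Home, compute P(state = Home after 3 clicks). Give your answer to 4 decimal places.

Propagate the distribution vector 3 clicks from Home.
After 0 clicks: (0.0000, 1.0000, 0.0000)
After 1 click: (0.4000, 0.2400, 0.3600)
After 2 clicks: (0.3248, 0.4112, 0.2640)
After 3 clicks: (0.3423, 0.3756, 0.2820)
P(in Home after 3 clicks) = 0.3756

0.3756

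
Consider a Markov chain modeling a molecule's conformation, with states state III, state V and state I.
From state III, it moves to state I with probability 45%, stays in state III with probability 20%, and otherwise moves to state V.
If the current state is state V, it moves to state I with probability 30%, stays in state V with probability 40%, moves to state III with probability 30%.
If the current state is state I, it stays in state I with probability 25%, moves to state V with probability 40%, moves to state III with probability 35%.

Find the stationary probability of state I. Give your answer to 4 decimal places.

0.3268

Let the stationary distribution be π with π = πP and π_1 + π_2 + π_3 = 1.
π_1 = 0.2·π_1 + 0.3·π_2 + 0.35·π_3
π_2 = 0.35·π_1 + 0.4·π_2 + 0.4·π_3
Solving with the normalization constraint gives π = (0.2876, 0.3856, 0.3268).
So the stationary probability of state I is 0.3268.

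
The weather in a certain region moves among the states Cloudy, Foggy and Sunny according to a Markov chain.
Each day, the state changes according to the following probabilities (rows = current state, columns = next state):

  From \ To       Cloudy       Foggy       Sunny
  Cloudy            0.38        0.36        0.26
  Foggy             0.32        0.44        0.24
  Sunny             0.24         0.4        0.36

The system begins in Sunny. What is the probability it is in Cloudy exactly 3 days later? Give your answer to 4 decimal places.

Propagate the distribution vector 3 days from Sunny.
After 0 days: (0.0000, 0.0000, 1.0000)
After 1 day: (0.2400, 0.4000, 0.3600)
After 2 days: (0.3056, 0.4064, 0.2880)
After 3 days: (0.3153, 0.4040, 0.2807)
P(in Cloudy after 3 days) = 0.3153

0.3153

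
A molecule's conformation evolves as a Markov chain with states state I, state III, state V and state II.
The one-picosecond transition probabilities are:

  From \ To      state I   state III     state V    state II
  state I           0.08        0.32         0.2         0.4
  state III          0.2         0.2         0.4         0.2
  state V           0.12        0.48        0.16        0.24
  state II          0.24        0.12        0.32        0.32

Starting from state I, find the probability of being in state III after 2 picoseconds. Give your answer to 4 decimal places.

Propagate the distribution vector 2 picoseconds from state I.
After 0 picoseconds: (1.0000, 0.0000, 0.0000, 0.0000)
After 1 picosecond: (0.0800, 0.3200, 0.2000, 0.4000)
After 2 picoseconds: (0.1904, 0.2336, 0.3040, 0.2720)
P(in state III after 2 picoseconds) = 0.2336

0.2336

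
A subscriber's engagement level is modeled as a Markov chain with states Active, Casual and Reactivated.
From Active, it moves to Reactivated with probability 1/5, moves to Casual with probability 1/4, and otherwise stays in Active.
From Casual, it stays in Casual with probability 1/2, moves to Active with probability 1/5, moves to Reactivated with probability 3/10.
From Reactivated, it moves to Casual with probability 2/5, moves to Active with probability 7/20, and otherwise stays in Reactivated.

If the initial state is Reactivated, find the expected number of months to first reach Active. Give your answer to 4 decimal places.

3.5294

Let t(s) be the expected number of months to first reach Active from state s, with t(Active) = 0. Conditioning on the first month:
t(Casual) = 1 + 0.5·t(Casual) + 0.3·t(Reactivated)
t(Reactivated) = 1 + 0.4·t(Casual) + 0.25·t(Reactivated)
Solving: t(Casual) = 4.1176, t(Reactivated) = 3.5294.
Expected months from Reactivated to Active: 3.5294.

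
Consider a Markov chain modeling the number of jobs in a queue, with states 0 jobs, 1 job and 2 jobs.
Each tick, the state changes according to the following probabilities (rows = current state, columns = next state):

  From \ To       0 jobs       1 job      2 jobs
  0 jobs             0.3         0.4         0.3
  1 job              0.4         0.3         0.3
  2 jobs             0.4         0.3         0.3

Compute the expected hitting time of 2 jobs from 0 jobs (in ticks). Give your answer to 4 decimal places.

Let t(s) be the expected number of ticks to first reach 2 jobs from state s, with t(2 jobs) = 0. Conditioning on the first tick:
t(0 jobs) = 1 + 0.3·t(0 jobs) + 0.4·t(1 job)
t(1 job) = 1 + 0.4·t(0 jobs) + 0.3·t(1 job)
Solving: t(0 jobs) = 3.3333, t(1 job) = 3.3333.
Expected ticks from 0 jobs to 2 jobs: 3.3333.

3.3333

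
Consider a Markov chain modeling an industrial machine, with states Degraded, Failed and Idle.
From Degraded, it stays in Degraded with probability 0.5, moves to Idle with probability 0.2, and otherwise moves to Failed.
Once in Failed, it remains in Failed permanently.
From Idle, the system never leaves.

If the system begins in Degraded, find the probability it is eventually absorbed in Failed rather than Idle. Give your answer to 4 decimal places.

Let h(s) be the probability of absorption at Failed starting from transient state s. Then h(Failed) = 1 and h(Idle) = 0. By first-step analysis:
h(Degraded) = 0.5·h(Degraded) + 0.3·1 + 0.2·0
Solving: h(Degraded) = 0.6000.
Starting from Degraded, the probability is 0.6000.

0.6000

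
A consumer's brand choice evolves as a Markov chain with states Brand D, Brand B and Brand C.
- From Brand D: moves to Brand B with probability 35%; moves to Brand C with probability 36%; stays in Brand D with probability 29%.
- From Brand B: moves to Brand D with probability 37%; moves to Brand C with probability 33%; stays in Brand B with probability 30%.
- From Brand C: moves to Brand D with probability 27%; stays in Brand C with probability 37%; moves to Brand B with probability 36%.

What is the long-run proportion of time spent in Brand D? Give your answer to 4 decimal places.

Let the stationary distribution be π with π = πP and π_1 + π_2 + π_3 = 1.
π_1 = 0.29·π_1 + 0.37·π_2 + 0.27·π_3
π_2 = 0.35·π_1 + 0.3·π_2 + 0.36·π_3
Solving with the normalization constraint gives π = (0.3099, 0.3367, 0.3534).
So the stationary probability of Brand D is 0.3099.

0.3099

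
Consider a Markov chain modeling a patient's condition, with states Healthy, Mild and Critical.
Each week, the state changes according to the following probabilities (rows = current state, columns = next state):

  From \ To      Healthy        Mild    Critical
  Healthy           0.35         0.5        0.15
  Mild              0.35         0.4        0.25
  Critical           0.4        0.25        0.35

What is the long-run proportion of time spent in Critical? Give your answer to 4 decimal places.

0.2376

Let the stationary distribution be π with π = πP and π_1 + π_2 + π_3 = 1.
π_1 = 0.35·π_1 + 0.35·π_2 + 0.4·π_3
π_2 = 0.5·π_1 + 0.4·π_2 + 0.25·π_3
Solving with the normalization constraint gives π = (0.3619, 0.4006, 0.2376).
So the stationary probability of Critical is 0.2376.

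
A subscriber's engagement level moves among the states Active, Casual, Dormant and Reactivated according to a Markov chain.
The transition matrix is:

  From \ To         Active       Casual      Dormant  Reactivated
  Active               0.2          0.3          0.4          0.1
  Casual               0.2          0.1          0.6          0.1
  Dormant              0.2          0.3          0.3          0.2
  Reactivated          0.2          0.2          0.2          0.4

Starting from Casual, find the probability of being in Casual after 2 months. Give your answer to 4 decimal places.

0.2700

Propagate the distribution vector 2 months from Casual.
After 0 months: (0.0000, 1.0000, 0.0000, 0.0000)
After 1 month: (0.2000, 0.1000, 0.6000, 0.1000)
After 2 months: (0.2000, 0.2700, 0.3400, 0.1900)
P(in Casual after 2 months) = 0.2700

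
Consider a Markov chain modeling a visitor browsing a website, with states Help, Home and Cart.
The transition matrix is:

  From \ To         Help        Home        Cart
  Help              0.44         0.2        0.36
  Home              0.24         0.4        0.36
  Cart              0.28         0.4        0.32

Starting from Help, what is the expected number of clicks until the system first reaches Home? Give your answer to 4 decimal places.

Let t(s) be the expected number of clicks to first reach Home from state s, with t(Home) = 0. Conditioning on the first click:
t(Help) = 1 + 0.44·t(Help) + 0.36·t(Cart)
t(Cart) = 1 + 0.28·t(Help) + 0.32·t(Cart)
Solving: t(Help) = 3.7143, t(Cart) = 3.0000.
Expected clicks from Help to Home: 3.7143.

3.7143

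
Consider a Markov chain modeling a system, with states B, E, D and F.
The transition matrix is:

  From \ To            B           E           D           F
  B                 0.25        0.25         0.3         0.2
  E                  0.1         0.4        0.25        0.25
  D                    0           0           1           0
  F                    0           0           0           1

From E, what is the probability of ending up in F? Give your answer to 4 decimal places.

0.4882

Let h(s) be the probability of absorption at F starting from transient state s. Then h(F) = 1 and h(D) = 0. By first-step analysis:
h(B) = 0.25·h(B) + 0.25·h(E) + 0.3·0 + 0.2·1
h(E) = 0.1·h(B) + 0.4·h(E) + 0.25·0 + 0.25·1
Solving: h(B) = 0.4294, h(E) = 0.4882.
Starting from E, the probability is 0.4882.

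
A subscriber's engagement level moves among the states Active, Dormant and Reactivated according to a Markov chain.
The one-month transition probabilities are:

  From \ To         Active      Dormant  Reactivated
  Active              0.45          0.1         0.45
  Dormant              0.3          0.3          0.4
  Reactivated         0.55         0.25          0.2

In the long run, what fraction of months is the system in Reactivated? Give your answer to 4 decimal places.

0.3524

Let the stationary distribution be π with π = πP and π_1 + π_2 + π_3 = 1.
π_1 = 0.45·π_1 + 0.3·π_2 + 0.55·π_3
π_2 = 0.1·π_1 + 0.3·π_2 + 0.25·π_3
Solving with the normalization constraint gives π = (0.4566, 0.1911, 0.3524).
So the stationary probability of Reactivated is 0.3524.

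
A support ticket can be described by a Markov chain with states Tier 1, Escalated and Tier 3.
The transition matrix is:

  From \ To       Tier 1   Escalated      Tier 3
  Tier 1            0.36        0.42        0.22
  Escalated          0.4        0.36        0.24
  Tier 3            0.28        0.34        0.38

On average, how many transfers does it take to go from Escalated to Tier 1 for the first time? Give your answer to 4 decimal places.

Let t(s) be the expected number of transfers to first reach Tier 1 from state s, with t(Tier 1) = 0. Conditioning on the first transfer:
t(Escalated) = 1 + 0.36·t(Escalated) + 0.24·t(Tier 3)
t(Tier 3) = 1 + 0.34·t(Escalated) + 0.38·t(Tier 3)
Solving: t(Escalated) = 2.7284, t(Tier 3) = 3.1091.
Expected transfers from Escalated to Tier 1: 2.7284.

2.7284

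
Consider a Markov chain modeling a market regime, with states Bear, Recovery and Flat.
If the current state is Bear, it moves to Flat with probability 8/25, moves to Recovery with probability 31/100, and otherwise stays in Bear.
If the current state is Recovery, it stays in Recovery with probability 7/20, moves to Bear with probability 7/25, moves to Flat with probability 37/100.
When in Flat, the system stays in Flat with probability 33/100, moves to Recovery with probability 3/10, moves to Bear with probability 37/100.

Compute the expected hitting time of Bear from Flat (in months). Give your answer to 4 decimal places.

Let t(s) be the expected number of months to first reach Bear from state s, with t(Bear) = 0. Conditioning on the first month:
t(Recovery) = 1 + 0.35·t(Recovery) + 0.37·t(Flat)
t(Flat) = 1 + 0.3·t(Recovery) + 0.33·t(Flat)
Solving: t(Recovery) = 3.2049, t(Flat) = 2.9276.
Expected months from Flat to Bear: 2.9276.

2.9276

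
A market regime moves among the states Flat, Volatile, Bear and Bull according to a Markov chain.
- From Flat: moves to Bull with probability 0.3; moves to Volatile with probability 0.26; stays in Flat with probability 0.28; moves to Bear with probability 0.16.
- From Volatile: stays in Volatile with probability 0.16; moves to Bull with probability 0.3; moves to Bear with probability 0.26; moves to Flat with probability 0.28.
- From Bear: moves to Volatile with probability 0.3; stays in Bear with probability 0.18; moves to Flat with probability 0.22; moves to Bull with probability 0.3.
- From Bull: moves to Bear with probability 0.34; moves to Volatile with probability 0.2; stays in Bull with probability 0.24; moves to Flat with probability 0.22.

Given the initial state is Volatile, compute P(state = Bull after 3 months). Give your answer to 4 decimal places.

0.2831

Propagate the distribution vector 3 months from Volatile.
After 0 months: (0.0000, 1.0000, 0.0000, 0.0000)
After 1 month: (0.2800, 0.1600, 0.2600, 0.3000)
After 2 months: (0.2464, 0.2364, 0.2352, 0.2820)
After 3 months: (0.2490, 0.2288, 0.2391, 0.2831)
P(in Bull after 3 months) = 0.2831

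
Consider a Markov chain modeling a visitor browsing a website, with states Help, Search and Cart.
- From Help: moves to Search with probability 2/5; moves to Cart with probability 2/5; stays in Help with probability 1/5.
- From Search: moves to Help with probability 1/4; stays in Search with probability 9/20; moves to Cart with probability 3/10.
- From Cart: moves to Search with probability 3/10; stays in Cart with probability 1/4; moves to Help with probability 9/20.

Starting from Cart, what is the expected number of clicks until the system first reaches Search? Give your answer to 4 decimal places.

2.9762

Let t(s) be the expected number of clicks to first reach Search from state s, with t(Search) = 0. Conditioning on the first click:
t(Help) = 1 + 0.2·t(Help) + 0.4·t(Cart)
t(Cart) = 1 + 0.45·t(Help) + 0.25·t(Cart)
Solving: t(Help) = 2.7381, t(Cart) = 2.9762.
Expected clicks from Cart to Search: 2.9762.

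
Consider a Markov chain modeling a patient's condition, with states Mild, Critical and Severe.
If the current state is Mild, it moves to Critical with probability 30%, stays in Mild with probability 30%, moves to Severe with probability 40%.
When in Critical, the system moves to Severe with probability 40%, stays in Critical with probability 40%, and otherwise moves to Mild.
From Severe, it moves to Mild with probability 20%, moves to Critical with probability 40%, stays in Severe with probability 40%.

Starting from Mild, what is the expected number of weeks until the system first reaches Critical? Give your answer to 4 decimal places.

Let t(s) be the expected number of weeks to first reach Critical from state s, with t(Critical) = 0. Conditioning on the first week:
t(Mild) = 1 + 0.3·t(Mild) + 0.4·t(Severe)
t(Severe) = 1 + 0.2·t(Mild) + 0.4·t(Severe)
Solving: t(Mild) = 2.9412, t(Severe) = 2.6471.
Expected weeks from Mild to Critical: 2.9412.

2.9412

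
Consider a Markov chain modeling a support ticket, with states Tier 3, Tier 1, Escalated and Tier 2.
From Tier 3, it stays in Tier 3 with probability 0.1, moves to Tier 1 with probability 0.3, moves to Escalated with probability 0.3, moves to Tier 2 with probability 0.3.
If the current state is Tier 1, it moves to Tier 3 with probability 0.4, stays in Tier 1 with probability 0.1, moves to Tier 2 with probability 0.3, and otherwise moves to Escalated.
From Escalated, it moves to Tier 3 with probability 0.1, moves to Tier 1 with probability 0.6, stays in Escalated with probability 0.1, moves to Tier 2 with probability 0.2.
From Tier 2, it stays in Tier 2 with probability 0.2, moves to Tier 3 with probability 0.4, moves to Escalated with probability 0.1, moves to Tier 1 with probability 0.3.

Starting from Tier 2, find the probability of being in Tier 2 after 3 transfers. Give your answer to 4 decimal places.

Propagate the distribution vector 3 transfers from Tier 2.
After 0 transfers: (0.0000, 0.0000, 0.0000, 1.0000)
After 1 transfer: (0.4000, 0.3000, 0.1000, 0.2000)
After 2 transfers: (0.2500, 0.2700, 0.2100, 0.2700)
After 3 transfers: (0.2620, 0.3090, 0.1770, 0.2520)
P(in Tier 2 after 3 transfers) = 0.2520

0.2520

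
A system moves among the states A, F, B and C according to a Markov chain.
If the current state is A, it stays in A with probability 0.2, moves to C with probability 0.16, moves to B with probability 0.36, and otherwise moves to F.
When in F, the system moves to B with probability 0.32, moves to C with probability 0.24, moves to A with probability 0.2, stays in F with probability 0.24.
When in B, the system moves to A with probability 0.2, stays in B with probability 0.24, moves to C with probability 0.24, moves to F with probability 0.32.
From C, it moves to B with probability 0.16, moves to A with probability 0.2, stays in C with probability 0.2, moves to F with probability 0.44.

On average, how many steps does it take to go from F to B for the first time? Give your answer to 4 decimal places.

Let t(s) be the expected number of steps to first reach B from state s, with t(B) = 0. Conditioning on the first step:
t(A) = 1 + 0.2·t(A) + 0.28·t(F) + 0.16·t(C)
t(F) = 1 + 0.2·t(A) + 0.24·t(F) + 0.24·t(C)
t(C) = 1 + 0.2·t(A) + 0.44·t(F) + 0.2·t(C)
Solving: t(A) = 3.2285, t(F) = 3.4067, t(C) = 3.9308.
Expected steps from F to B: 3.4067.

3.4067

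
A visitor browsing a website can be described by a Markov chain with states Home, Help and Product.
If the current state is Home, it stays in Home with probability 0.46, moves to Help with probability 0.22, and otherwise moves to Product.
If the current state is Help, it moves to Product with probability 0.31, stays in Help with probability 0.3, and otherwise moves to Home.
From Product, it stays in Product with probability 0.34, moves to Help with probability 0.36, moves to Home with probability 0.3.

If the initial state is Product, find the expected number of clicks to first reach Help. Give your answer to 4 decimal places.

3.2258

Let t(s) be the expected number of clicks to first reach Help from state s, with t(Help) = 0. Conditioning on the first click:
t(Home) = 1 + 0.46·t(Home) + 0.32·t(Product)
t(Product) = 1 + 0.3·t(Home) + 0.34·t(Product)
Solving: t(Home) = 3.7634, t(Product) = 3.2258.
Expected clicks from Product to Help: 3.2258.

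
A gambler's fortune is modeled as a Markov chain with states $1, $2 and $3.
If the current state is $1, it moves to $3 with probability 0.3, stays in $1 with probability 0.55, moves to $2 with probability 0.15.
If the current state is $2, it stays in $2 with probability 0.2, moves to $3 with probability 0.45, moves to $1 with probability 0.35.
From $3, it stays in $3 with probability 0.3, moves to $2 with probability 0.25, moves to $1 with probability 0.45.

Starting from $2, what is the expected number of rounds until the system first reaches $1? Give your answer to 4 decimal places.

2.5698

Let t(s) be the expected number of rounds to first reach $1 from state s, with t($1) = 0. Conditioning on the first round:
t($2) = 1 + 0.2·t($2) + 0.45·t($3)
t($3) = 1 + 0.25·t($2) + 0.3·t($3)
Solving: t($2) = 2.5698, t($3) = 2.3464.
Expected rounds from $2 to $1: 2.5698.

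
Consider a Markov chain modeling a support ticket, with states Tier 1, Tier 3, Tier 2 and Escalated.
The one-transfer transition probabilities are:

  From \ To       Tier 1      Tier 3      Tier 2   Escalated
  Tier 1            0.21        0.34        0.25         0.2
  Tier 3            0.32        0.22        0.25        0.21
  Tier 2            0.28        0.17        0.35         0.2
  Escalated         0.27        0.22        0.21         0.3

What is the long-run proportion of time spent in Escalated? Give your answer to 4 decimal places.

Let the stationary distribution be π with π = πP and π_1 + π_2 + π_3 + π_4 = 1.
π_1 = 0.21·π_1 + 0.32·π_2 + 0.28·π_3 + 0.27·π_4
π_2 = 0.34·π_1 + 0.22·π_2 + 0.17·π_3 + 0.22·π_4
π_3 = 0.25·π_1 + 0.25·π_2 + 0.35·π_3 + 0.21·π_4
Solving with the normalization constraint gives π = (0.2685, 0.2388, 0.2678, 0.2249).
So the stationary probability of Escalated is 0.2249.

0.2249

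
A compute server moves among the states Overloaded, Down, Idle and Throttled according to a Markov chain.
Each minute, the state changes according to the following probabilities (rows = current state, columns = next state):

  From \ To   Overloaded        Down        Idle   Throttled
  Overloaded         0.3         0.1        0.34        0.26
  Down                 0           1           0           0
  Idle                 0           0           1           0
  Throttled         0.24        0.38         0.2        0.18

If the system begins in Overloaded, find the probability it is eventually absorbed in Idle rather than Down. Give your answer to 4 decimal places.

Let h(s) be the probability of absorption at Idle starting from transient state s. Then h(Idle) = 1 and h(Down) = 0. By first-step analysis:
h(Overloaded) = 0.3·h(Overloaded) + 0.1·0 + 0.34·1 + 0.26·h(Throttled)
h(Throttled) = 0.24·h(Overloaded) + 0.38·0 + 0.2·1 + 0.18·h(Throttled)
Solving: h(Overloaded) = 0.6466, h(Throttled) = 0.4332.
Starting from Overloaded, the probability is 0.6466.

0.6466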